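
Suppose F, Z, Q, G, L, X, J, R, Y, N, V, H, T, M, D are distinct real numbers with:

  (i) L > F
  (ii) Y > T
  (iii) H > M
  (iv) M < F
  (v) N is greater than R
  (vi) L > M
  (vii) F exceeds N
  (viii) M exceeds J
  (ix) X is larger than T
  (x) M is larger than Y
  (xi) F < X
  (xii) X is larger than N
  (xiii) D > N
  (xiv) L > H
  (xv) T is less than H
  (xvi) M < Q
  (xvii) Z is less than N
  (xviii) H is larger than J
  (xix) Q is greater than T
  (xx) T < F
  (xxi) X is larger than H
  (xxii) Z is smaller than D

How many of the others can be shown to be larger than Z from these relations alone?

The elements the relations force above Z are N, F, X, D, L — no chain reaches any other.
That is 5.

5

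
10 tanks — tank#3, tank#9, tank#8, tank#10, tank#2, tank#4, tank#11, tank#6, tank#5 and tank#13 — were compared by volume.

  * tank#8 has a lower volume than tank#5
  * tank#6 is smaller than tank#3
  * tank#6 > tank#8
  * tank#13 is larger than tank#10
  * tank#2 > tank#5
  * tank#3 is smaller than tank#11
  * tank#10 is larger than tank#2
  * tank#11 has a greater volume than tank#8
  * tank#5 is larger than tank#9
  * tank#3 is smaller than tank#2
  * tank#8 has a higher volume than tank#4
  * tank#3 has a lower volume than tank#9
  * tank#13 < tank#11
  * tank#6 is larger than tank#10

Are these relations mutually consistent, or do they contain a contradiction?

inconsistent

Chaining the given relations yields tank#6 < tank#3 < tank#9 < tank#5 < tank#2 < tank#10, so tank#6 < tank#10. But one relation states tank#10 < tank#6. These cannot both hold.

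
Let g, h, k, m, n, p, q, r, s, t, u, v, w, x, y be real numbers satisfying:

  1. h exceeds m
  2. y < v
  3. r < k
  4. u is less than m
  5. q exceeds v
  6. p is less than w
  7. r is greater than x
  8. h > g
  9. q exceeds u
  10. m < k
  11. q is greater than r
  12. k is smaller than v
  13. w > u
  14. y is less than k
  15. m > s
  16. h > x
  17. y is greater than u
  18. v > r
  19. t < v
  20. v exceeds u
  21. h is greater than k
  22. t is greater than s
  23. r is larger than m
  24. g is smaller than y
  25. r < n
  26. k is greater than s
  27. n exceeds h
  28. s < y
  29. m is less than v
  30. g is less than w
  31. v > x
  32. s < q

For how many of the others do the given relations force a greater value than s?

The elements the relations force above s are t, m, y, r, k, h, v, q, n — no chain reaches any other.
That is 9.

9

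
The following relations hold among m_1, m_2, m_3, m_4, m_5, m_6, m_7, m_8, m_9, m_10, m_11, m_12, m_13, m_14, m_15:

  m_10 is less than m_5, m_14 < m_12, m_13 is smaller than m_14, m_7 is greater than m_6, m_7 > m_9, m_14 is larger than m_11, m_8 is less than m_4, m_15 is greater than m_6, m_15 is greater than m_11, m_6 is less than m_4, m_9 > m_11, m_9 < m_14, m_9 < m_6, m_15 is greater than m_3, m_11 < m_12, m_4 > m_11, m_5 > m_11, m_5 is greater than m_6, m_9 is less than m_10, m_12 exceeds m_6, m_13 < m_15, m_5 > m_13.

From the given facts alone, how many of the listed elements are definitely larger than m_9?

From m_9 the given relations immediately reach m_6, m_10, m_14, m_7.
From those, m_15, m_5, m_4, m_12 — 8 in total.
No other element is forced above m_9 by the given relations, so the count is 8.

8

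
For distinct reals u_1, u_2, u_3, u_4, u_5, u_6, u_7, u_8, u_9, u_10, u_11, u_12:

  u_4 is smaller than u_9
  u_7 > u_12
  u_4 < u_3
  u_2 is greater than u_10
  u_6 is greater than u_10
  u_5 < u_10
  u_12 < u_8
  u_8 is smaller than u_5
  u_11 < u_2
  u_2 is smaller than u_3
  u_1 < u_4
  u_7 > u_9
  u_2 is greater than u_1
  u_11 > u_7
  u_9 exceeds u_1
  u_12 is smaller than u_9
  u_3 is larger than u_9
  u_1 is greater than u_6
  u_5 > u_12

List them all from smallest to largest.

Nothing is placed below u_12, so it is least; from there u_12 < u_8; u_8 < u_5; u_5 < u_10; u_10 < u_6; u_6 < u_1; u_1 < u_4; u_4 < u_9; u_9 < u_7; u_7 < u_11; u_11 < u_2; u_2 < u_3, each given directly.

u_12 < u_8 < u_5 < u_10 < u_6 < u_1 < u_4 < u_9 < u_7 < u_11 < u_2 < u_3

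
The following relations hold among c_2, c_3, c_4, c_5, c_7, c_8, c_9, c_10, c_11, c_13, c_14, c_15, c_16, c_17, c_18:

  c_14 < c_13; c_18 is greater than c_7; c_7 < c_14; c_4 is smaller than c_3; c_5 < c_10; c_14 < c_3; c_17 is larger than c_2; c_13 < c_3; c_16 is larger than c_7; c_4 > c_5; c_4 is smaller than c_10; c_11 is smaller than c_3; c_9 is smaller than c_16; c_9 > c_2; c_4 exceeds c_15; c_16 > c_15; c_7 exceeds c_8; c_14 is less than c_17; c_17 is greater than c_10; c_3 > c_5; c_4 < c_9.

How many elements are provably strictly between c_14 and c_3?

Chaining upward from c_14 reaches: c_13, c_17.
Chaining downward from c_3 reaches: c_5, c_15, c_8, c_11, c_7, c_13, c_4.
Strictly between c_14 and c_3 are those in both lists: c_13 — 1 element.

1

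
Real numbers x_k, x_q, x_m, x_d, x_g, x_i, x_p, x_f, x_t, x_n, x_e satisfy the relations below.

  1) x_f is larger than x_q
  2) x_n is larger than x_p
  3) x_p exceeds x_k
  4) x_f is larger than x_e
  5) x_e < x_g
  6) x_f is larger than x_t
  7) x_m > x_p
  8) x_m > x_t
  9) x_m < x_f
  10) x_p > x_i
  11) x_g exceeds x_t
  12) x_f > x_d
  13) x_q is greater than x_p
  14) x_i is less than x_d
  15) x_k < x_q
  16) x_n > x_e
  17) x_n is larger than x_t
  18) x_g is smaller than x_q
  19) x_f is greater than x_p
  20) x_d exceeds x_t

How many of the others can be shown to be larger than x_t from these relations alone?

The elements the relations force above x_t are x_g, x_n, x_m, x_d, x_q, x_f — no chain reaches any other.
That is 6.

6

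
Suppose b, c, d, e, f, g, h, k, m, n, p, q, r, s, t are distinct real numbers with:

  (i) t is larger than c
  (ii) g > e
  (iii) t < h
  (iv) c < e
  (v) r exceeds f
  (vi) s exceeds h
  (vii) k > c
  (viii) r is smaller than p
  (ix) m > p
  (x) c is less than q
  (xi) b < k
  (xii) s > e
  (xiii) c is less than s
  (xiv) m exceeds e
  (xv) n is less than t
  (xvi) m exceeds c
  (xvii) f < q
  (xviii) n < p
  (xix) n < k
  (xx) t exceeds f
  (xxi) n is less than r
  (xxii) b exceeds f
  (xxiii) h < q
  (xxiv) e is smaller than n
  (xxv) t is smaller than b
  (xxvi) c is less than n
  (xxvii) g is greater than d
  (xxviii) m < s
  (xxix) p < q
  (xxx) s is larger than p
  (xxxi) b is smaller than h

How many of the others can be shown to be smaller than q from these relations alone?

From q the given relations immediately reach f, c, h, p.
From those, n, t, r, b — 8 in total.
From those, e — 9 in total.
Nothing else is reachable below q; 9 in all.

9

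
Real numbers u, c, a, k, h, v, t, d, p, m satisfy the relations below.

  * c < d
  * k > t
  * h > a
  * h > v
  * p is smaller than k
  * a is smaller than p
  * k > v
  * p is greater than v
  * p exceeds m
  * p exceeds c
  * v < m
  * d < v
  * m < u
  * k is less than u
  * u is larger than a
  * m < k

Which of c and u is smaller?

Link the given pairs in sequence: c < d; d < v; v < m; m < p; p < k; k < u.
Together: c < d < v < m < p < k < u.
So c < u; c is the smaller of the two.

c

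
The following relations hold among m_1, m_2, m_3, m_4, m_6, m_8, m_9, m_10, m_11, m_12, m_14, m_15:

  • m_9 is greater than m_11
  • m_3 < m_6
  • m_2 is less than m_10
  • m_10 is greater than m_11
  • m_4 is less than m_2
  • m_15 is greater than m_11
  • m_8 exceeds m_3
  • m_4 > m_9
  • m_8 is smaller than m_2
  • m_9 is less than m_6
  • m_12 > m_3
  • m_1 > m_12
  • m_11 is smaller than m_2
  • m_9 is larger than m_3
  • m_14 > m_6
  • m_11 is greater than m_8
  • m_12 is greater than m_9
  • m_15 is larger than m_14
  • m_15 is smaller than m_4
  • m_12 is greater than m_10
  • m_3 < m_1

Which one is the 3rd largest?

Piecing the relations together gives one ordering: m_3 < m_8 < m_11 < m_9 < m_6 < m_14 < m_15 < m_4 < m_2 < m_10 < m_12 < m_1.
The 3rd largest is m_10.

m_10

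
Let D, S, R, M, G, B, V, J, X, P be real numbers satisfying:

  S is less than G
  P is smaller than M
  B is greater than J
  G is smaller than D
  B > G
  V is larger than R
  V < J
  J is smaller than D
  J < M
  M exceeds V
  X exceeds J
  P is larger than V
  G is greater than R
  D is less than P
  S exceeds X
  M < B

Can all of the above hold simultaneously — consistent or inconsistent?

The single ordering R < V < J < X < S < G < D < P < M < B satisfies every listed relation, so no contradiction arises.

consistent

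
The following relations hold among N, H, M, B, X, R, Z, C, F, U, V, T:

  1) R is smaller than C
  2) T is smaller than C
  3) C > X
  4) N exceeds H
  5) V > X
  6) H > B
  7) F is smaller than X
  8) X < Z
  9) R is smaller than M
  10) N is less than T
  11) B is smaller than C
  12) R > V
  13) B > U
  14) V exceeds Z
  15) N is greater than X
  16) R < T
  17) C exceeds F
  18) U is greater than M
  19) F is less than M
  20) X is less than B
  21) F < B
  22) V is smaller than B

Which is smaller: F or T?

F

Following the relations from F: F < X < Z < V < R < M < U < B < H < N < T.
So F < T; F is the smaller of the two.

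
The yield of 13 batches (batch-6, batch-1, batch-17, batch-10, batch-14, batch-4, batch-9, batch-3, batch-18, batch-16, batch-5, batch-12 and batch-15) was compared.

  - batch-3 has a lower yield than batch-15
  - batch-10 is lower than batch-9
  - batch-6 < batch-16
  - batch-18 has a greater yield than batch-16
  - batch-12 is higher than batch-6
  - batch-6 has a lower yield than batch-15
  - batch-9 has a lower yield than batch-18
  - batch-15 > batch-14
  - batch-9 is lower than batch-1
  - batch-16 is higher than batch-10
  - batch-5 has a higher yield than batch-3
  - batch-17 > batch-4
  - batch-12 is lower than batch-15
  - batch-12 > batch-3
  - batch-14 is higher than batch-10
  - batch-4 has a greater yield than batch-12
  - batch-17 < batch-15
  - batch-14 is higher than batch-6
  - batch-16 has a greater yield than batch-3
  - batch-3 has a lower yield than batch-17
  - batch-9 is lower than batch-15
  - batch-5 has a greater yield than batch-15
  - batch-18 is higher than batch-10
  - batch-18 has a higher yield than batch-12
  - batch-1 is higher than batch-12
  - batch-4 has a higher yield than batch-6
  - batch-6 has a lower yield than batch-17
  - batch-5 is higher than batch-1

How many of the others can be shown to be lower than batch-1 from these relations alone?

From batch-1 the given relations immediately reach batch-12, batch-9.
From those, batch-6, batch-10, batch-3 — 5 in total.
No other element is forced below batch-1 by the given relations, so the count is 5.

5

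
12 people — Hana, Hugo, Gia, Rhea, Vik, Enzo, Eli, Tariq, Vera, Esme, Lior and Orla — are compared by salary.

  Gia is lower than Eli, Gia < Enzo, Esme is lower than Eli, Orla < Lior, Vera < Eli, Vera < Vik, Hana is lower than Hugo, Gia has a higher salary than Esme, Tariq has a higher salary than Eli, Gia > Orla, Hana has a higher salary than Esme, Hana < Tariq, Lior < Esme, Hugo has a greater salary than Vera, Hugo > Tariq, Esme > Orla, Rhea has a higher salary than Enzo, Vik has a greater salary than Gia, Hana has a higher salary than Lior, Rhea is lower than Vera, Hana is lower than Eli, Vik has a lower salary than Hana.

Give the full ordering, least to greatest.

Orla < Lior < Esme < Gia < Enzo < Rhea < Vera < Vik < Hana < Eli < Tariq < Hugo

Each adjacent pair is fixed by a given relation: Orla < Lior; Lior < Esme; Esme < Gia; Gia < Enzo; Enzo < Rhea; Rhea < Vera; Vera < Vik; Vik < Hana; Hana < Eli; Eli < Tariq; Tariq < Hugo. Chaining them end to end gives the full order.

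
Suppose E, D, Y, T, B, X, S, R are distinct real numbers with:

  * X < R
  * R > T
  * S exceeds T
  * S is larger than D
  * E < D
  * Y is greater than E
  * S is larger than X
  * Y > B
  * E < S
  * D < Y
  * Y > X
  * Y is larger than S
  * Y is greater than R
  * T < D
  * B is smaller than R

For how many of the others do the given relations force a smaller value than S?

4

From S the given relations immediately reach E, X, T, D.
Nothing else is reachable below S; 4 in all.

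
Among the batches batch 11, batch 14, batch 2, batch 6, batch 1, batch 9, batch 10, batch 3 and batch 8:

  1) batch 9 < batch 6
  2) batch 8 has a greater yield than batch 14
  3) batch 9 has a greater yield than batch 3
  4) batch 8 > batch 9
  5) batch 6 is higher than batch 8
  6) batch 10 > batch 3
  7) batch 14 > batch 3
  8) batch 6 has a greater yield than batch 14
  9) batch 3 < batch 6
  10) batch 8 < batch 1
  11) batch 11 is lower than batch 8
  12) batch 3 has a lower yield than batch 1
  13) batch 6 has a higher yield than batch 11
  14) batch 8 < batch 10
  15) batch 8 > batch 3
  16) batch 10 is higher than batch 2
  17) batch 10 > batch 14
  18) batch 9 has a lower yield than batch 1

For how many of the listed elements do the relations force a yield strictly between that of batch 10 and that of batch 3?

3

The relations place batch 3 below batch 10. An element lies strictly between them when it is forced above batch 3 and also forced below batch 10.
Above batch 3: {batch 9, batch 14, batch 8, batch 1, batch 6}. Below batch 10: {batch 11, batch 9, batch 14, batch 8, batch 2}.
Intersection: {batch 9, batch 14, batch 8} — 3.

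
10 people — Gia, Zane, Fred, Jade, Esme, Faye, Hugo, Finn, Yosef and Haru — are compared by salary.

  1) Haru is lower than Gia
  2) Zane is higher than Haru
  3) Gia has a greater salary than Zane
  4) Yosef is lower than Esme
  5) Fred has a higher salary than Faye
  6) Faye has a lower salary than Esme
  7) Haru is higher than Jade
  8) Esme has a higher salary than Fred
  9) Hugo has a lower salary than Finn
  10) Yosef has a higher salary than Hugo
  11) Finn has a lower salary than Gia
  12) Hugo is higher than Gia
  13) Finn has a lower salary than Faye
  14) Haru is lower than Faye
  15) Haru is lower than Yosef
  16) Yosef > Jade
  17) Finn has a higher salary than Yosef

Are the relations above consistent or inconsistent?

Chaining the given relations yields Gia < Hugo < Yosef < Finn, so Gia < Finn. But one relation states Finn < Gia. These cannot both hold.

inconsistent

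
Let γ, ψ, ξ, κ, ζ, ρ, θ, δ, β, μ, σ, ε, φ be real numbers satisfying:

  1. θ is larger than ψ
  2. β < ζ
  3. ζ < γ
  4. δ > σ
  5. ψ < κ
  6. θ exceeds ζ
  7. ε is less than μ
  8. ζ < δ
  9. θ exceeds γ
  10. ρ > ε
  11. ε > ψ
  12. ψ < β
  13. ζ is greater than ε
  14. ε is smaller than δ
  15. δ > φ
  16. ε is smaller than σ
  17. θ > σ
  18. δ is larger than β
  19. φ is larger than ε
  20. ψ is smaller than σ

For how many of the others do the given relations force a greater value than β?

4

From β the given relations immediately reach ζ, δ.
From those, γ, θ — 4 in total.
No other element is forced above β by the given relations, so the count is 4.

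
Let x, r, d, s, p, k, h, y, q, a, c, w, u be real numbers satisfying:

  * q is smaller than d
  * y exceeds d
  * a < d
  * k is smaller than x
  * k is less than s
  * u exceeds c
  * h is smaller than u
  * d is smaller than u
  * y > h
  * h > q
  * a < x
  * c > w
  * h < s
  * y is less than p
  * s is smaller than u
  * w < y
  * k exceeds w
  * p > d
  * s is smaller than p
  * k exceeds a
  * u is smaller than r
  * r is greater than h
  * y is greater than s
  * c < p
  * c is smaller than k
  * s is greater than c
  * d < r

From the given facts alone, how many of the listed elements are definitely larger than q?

7

From q the given relations immediately reach d, h.
From those, s, y, u, r, p — 7 in total.
Nothing else is reachable above q; 7 in all.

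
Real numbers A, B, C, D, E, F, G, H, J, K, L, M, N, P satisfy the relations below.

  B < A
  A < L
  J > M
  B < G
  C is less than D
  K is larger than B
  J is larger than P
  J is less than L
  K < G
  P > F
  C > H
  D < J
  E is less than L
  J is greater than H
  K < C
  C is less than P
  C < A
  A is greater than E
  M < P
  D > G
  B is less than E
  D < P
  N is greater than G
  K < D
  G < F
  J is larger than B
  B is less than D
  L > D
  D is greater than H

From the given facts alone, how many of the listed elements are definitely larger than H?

The elements the relations force above H are C, D, P, A, J, L — no chain reaches any other.
That is 6.

6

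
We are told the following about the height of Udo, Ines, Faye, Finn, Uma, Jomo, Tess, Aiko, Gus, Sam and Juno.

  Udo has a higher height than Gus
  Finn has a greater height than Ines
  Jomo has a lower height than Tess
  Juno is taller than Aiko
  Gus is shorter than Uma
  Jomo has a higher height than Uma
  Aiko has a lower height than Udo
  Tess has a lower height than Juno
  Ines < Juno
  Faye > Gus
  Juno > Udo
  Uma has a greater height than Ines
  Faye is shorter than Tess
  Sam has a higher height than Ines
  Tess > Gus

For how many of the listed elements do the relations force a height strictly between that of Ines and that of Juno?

3

Chaining upward from Ines reaches: Finn, Uma, Sam, Jomo, Tess.
Chaining downward from Juno reaches: Aiko, Gus, Faye, Udo, Uma, Jomo, Tess.
Strictly between Ines and Juno are those in both lists: Uma, Jomo, Tess — 3 elements.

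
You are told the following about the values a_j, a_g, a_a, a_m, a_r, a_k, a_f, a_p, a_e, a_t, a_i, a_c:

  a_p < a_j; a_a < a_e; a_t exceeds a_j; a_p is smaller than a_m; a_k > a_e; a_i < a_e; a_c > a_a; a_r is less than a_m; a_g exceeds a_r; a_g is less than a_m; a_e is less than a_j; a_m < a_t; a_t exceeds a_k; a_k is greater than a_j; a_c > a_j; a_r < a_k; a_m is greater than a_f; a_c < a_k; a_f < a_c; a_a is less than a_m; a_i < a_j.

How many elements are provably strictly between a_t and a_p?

Chaining upward from a_p reaches: a_j, a_c, a_k, a_m.
Chaining downward from a_t reaches: a_r, a_f, a_g, a_i, a_a, a_e, a_j, a_c, a_k, a_m.
Strictly between a_p and a_t are those in both lists: a_j, a_c, a_k, a_m — 4 elements.

4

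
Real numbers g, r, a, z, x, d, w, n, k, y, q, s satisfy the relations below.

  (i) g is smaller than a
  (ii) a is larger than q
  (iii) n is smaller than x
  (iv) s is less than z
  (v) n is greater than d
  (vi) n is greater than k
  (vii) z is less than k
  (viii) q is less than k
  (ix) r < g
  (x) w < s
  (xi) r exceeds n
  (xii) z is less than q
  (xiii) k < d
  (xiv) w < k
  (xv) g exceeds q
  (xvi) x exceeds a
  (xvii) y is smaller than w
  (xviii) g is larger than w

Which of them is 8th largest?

Piecing the relations together gives one ordering: y < w < s < z < q < k < d < n < r < g < a < x.
Counting 8 from the largest end gives q.

q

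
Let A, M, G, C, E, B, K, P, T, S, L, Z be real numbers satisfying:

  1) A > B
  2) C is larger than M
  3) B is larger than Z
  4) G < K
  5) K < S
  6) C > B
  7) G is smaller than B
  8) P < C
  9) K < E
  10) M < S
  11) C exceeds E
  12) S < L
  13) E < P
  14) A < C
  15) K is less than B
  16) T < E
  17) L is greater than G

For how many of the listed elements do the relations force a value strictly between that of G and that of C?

The relations place G below C. An element lies strictly between them when it is forced above G and also forced below C.
Above G: {K, S, L, B, A, E, P}. Below C: {M, K, Z, T, B, A, E, P}.
Intersection: {K, B, A, E, P} — 5.

5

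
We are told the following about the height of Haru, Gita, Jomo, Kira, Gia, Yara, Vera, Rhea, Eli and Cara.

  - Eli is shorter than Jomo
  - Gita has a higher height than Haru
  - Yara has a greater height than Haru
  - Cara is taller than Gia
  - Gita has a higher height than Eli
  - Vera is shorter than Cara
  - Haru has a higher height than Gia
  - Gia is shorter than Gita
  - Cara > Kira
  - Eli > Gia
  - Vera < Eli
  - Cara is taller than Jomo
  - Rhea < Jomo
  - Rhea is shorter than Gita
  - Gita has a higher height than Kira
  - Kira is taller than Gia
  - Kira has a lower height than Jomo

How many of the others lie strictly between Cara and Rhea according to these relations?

Chaining upward from Rhea reaches: Jomo, Gita.
Chaining downward from Cara reaches: Gia, Vera, Kira, Eli, Jomo.
Strictly between Rhea and Cara are those in both lists: Jomo — 1 element.

1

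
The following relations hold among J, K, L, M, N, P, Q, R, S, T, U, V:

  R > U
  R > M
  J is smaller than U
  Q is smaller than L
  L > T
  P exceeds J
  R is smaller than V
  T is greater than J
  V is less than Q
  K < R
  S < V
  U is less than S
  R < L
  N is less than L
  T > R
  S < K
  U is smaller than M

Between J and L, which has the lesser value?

J < U < S < K < R < V < Q < L, by transitivity through U, S, K, R, V, Q.
So J < L; J is the smaller of the two.

J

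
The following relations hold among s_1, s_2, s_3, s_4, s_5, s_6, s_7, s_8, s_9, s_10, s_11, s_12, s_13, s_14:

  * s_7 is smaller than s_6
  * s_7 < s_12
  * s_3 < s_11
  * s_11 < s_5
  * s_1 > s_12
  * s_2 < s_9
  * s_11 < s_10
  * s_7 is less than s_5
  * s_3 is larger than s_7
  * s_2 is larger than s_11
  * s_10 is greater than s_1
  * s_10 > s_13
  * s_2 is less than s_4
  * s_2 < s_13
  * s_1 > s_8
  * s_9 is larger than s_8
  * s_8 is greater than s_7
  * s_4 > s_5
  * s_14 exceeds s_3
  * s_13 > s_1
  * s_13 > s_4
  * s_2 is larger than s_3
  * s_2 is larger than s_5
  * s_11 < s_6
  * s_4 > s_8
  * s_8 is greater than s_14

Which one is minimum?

s_3 is not least since s_7 < s_3; s_11 is not least since s_3 < s_11; s_12 is not least since s_7 < s_12; s_5 is not least since s_11 < s_5; s_6 is not least since s_7 < s_6; s_14 is not least since s_3 < s_14; s_2 is not least since s_11 < s_2; s_8 is not least since s_7 < s_8; s_4 is not least since s_5 < s_4; s_1 is not least since s_12 < s_1; s_13 is not least since s_4 < s_13; s_9 is not least since s_8 < s_9; s_10 is not least since s_13 < s_10.
Only s_7 has nothing below it, so s_7 is the minimum.

s_7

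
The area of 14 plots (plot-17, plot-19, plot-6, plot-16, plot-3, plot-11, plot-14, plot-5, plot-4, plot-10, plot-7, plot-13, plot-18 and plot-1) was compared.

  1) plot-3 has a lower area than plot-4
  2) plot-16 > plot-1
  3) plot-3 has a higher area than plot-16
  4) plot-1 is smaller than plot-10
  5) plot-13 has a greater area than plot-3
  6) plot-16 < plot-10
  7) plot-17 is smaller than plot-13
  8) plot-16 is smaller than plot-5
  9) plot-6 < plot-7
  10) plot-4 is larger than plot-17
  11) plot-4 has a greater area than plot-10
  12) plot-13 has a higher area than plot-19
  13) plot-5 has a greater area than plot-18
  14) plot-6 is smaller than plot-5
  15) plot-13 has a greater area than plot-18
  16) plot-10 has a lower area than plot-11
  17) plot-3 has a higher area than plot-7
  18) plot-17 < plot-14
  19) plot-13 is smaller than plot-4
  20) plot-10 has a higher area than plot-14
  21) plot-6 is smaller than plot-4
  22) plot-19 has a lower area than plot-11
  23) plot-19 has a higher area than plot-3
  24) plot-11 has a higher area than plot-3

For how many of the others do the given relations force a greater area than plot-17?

5

From plot-17 the given relations immediately reach plot-14, plot-13, plot-4.
From those, plot-10 — 4 in total.
From those, plot-11 — 5 in total.
No other element is forced above plot-17 by the given relations, so the count is 5.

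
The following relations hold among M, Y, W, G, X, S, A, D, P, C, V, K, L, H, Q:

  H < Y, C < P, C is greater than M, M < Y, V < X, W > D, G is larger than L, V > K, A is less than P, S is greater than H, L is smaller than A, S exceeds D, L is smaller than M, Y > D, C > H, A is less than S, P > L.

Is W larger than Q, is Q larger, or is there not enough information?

Following every chain through Q: nothing is chained to Q.
W is not reached, and no chain runs the other way from W to Q.
So the given relations leave the order of Q and W undetermined.

undetermined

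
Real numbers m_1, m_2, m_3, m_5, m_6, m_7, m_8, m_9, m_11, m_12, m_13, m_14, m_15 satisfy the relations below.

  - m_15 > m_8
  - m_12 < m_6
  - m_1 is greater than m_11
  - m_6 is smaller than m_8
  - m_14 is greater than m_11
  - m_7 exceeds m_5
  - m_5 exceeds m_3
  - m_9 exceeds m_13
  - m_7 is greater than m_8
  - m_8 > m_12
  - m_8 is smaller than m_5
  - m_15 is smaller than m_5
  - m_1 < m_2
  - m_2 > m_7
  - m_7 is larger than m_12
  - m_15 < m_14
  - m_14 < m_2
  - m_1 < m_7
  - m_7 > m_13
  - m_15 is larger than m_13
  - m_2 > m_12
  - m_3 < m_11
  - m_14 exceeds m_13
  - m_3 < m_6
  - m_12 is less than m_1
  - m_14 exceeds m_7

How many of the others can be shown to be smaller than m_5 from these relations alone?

Directly below m_5: m_3, m_8, m_15.
One step further: m_12, m_13, m_6 (6 so far).
No other element is forced below m_5 by the given relations, so the count is 6.

6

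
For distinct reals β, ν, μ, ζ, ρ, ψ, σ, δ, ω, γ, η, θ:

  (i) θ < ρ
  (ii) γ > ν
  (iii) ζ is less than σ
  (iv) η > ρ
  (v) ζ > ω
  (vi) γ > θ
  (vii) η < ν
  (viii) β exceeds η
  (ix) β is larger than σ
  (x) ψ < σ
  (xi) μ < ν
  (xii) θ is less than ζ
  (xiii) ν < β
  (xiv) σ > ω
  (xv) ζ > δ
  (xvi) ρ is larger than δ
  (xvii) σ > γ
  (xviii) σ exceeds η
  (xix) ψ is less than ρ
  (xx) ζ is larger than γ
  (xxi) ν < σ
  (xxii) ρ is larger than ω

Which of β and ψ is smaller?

Link the given pairs in sequence: ψ < ρ; ρ < η; η < ν; ν < γ; γ < ζ; ζ < σ; σ < β.
Together: ψ < ρ < η < ν < γ < ζ < σ < β.
So ψ < β; ψ is the smaller of the two.

ψ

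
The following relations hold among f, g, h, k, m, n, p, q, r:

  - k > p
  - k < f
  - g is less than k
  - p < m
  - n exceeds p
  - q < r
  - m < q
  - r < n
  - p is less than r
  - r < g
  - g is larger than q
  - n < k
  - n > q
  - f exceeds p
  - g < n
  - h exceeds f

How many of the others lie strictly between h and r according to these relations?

The relations place r below h. An element lies strictly between them when it is forced above r and also forced below h.
Above r: {g, n, k, f}. Below h: {p, m, q, g, n, k, f}.
Intersection: {g, n, k, f} — 4.

4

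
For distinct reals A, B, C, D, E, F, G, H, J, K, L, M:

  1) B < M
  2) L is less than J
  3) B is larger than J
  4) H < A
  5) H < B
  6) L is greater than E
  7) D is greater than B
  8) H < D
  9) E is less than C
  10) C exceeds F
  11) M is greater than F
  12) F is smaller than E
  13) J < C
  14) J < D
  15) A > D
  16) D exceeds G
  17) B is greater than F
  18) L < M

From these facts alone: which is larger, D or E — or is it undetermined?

E < L and L < J give E < J.
Then J < B extends the chain to B.
Then B < D extends the chain to D.
So D is larger.

D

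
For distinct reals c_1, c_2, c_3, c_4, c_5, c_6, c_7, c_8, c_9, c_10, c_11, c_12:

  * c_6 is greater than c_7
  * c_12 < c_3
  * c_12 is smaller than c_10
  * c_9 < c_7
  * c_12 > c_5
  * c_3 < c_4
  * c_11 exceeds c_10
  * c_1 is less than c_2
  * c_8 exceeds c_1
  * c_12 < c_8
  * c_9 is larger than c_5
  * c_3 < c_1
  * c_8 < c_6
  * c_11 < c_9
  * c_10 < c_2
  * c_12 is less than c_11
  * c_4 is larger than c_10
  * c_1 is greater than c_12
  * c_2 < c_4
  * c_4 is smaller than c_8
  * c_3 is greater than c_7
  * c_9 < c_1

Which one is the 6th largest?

Piecing the relations together gives one ordering: c_5 < c_12 < c_10 < c_11 < c_9 < c_7 < c_3 < c_1 < c_2 < c_4 < c_8 < c_6.
Counting 6 from the largest end gives c_3.

c_3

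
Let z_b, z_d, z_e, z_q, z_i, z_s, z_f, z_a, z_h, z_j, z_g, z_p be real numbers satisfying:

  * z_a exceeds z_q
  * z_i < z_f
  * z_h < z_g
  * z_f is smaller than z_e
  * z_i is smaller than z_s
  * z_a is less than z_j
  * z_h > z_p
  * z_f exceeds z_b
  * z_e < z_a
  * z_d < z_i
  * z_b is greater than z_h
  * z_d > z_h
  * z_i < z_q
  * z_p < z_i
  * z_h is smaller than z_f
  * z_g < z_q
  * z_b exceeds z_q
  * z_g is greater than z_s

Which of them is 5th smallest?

Chaining the given pairs: z_p < z_h < z_d < z_i < z_s < z_g < z_q < z_b < z_f < z_e < z_a < z_j.
Counting 5 from the smallest end gives z_s.

z_s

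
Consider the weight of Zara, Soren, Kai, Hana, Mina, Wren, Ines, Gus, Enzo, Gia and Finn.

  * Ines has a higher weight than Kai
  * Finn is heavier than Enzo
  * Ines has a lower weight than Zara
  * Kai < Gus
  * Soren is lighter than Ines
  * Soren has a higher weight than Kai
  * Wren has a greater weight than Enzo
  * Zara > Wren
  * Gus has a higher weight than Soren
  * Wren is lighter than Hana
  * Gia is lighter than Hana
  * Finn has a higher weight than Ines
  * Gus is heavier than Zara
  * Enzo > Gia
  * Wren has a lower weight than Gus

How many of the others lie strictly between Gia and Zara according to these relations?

Chaining upward from Gia reaches: Enzo, Wren, Finn, Hana, Gus.
Chaining downward from Zara reaches: Kai, Soren, Enzo, Ines, Wren.
Strictly between Gia and Zara are those in both lists: Enzo, Wren — 2 elements.

2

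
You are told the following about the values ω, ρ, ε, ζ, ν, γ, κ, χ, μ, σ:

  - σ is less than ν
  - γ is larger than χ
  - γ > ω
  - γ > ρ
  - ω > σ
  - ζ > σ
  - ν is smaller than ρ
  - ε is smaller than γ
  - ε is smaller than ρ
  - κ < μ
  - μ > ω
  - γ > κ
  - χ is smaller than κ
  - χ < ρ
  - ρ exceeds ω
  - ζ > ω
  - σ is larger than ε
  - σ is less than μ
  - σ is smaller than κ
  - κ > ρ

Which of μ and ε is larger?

The relevant relations are ε < σ; σ < ω; ω < ρ; ρ < κ; κ < μ.
Chaining these gives ε < σ < ω < ρ < κ < μ.
So ε < μ; μ is the larger of the two.

μ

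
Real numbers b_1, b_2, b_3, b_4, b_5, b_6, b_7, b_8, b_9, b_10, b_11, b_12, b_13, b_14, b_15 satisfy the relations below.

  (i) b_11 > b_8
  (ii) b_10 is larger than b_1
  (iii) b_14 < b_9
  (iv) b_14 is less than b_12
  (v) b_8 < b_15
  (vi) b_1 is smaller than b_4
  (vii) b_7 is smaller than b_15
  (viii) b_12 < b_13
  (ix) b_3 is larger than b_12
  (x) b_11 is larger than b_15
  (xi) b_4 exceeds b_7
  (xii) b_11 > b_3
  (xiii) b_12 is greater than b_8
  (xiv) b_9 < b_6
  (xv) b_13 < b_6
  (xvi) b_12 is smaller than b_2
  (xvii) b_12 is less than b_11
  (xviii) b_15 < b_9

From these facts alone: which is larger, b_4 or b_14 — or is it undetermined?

Following every chain through b_14: above b_14 we get b_9, b_12, b_3, b_2, b_11, b_13, b_6.
b_4 is not reached, and no chain runs the other way from b_4 to b_14.
So the given relations leave the order of b_14 and b_4 undetermined.

undetermined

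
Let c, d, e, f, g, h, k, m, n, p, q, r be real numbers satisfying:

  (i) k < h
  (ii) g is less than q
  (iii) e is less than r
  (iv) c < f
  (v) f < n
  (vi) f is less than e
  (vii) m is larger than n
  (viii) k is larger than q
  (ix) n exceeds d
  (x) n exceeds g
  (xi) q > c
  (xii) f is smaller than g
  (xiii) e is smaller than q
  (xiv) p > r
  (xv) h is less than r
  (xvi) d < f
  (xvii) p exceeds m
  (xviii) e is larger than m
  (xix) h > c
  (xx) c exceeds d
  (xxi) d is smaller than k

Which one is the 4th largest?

k

Piecing the relations together gives one ordering: d < c < f < g < n < m < e < q < k < h < r < p.
Counting 4 from the largest end gives k.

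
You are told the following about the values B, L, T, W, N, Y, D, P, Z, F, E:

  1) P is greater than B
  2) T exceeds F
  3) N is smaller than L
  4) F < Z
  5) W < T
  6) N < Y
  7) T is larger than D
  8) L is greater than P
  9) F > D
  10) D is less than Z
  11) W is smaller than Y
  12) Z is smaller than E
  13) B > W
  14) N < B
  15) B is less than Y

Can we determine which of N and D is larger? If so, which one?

undetermined

Following every chain through D: above D we get F, Z, E, T.
N is not reached, and no chain runs the other way from N to D.
So the given relations leave the order of D and N undetermined.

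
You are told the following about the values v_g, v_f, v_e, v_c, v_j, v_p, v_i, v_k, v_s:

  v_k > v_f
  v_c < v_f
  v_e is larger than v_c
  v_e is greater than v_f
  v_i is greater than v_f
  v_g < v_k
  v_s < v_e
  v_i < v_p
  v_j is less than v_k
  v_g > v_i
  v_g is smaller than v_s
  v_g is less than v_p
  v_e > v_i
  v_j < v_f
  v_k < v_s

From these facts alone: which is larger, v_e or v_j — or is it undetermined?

v_e

The relevant relations are v_j < v_f; v_f < v_i; v_i < v_g; v_g < v_k; v_k < v_s; v_s < v_e.
Chaining these gives v_j < v_f < v_i < v_g < v_k < v_s < v_e.
So v_e is larger.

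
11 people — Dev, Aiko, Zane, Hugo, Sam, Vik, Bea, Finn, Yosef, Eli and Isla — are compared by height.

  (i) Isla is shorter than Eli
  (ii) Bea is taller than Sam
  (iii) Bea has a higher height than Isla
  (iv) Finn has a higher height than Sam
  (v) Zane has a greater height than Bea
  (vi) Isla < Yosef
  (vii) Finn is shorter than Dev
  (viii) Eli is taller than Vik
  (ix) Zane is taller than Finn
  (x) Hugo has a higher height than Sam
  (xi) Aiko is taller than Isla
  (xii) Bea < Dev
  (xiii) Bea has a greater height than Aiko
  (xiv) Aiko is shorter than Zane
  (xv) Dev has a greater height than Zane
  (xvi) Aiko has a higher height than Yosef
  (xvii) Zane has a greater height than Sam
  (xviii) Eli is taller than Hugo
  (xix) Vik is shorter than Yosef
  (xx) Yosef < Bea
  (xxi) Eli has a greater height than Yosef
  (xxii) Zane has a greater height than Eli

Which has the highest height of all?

Dev

Chaining downward from Dev: directly below it, Finn, Bea, Zane; then Sam, Isla, Yosef, Eli, Aiko; then Hugo, Vik.
That covers every other element, and nothing is given above Dev, so Dev is the highest height.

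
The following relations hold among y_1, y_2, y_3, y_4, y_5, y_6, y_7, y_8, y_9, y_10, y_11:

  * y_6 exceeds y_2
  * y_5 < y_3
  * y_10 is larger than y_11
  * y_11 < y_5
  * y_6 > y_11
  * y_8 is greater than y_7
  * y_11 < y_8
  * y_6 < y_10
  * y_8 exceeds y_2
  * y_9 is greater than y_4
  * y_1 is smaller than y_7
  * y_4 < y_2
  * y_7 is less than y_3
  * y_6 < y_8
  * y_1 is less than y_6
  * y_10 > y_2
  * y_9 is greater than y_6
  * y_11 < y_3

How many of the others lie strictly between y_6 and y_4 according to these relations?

1

Chaining upward from y_4 reaches: y_2, y_8, y_9, y_10.
Chaining downward from y_6 reaches: y_2, y_1, y_11.
Strictly between y_4 and y_6 are those in both lists: y_2 — 1 element.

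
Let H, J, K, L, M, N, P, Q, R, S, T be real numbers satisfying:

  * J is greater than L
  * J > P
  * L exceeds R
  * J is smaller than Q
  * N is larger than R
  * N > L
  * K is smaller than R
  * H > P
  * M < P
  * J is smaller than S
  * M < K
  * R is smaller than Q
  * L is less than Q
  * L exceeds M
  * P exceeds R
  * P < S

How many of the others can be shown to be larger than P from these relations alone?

Directly above P: H, J, S.
One step further: Q (4 so far).
No other element is forced above P by the given relations, so the count is 4.

4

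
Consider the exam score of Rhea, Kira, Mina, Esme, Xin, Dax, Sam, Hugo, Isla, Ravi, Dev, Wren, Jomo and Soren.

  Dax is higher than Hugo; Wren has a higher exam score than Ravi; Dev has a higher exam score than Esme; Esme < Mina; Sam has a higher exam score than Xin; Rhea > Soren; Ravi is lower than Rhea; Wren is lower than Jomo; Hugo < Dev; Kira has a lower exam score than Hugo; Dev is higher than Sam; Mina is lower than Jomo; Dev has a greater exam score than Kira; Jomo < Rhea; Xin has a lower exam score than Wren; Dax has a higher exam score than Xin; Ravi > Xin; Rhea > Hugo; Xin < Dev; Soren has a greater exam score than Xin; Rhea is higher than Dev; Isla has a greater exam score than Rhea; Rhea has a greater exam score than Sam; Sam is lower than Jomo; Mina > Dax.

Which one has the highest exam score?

Chaining downward from Isla: directly below it, Rhea; then Ravi, Hugo, Sam, Dev, Soren, Jomo; then Xin, Kira, Esme, Wren, Mina; then Dax.
That covers every other element, and nothing is given above Isla, so Isla is the highest exam score.

Isla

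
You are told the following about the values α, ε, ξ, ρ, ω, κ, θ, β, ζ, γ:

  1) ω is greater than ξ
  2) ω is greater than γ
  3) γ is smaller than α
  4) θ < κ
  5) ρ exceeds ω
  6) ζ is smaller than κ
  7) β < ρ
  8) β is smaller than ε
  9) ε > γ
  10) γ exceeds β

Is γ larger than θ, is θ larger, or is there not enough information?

undetermined

Following every chain through θ: above θ we get κ.
γ is not reached, and no chain runs the other way from γ to θ.
So the given relations leave the order of θ and γ undetermined.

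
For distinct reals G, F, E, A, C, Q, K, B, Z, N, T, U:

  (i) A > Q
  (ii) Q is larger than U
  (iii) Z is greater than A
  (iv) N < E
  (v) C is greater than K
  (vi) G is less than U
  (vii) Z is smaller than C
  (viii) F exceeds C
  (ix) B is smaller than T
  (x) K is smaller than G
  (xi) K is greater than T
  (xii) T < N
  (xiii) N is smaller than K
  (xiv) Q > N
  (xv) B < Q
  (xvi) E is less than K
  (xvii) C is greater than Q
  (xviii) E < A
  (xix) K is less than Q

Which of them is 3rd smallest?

Chaining the given pairs: B < T < N < E < K < G < U < Q < A < Z < C < F.
The 3rd smallest is N.

N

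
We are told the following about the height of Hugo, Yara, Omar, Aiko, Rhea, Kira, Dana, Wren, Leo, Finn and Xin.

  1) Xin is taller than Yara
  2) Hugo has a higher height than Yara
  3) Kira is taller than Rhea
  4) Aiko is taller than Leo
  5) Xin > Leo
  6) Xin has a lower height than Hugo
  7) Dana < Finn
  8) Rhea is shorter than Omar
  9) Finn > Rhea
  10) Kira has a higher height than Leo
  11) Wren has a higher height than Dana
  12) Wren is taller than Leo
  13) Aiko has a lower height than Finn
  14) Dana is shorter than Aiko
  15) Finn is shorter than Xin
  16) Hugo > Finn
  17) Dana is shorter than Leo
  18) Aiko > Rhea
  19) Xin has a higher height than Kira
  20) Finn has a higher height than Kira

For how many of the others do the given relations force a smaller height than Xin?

7

The elements the relations force below Xin are Rhea, Dana, Leo, Kira, Aiko, Yara, Finn — no chain reaches any other.
That is 7.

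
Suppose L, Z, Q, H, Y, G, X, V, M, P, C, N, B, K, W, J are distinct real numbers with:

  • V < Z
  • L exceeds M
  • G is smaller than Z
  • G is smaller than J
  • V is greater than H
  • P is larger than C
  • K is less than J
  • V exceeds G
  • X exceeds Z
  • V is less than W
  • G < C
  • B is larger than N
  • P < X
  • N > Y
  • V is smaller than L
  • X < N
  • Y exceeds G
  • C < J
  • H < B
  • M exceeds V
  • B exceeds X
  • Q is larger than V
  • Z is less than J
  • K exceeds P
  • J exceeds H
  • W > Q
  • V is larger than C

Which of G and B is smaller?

The relevant relations are G < C; C < V; V < Z; Z < X; X < N; N < B.
Chaining these gives G < C < V < Z < X < N < B.
So G < B; G is the smaller of the two.

G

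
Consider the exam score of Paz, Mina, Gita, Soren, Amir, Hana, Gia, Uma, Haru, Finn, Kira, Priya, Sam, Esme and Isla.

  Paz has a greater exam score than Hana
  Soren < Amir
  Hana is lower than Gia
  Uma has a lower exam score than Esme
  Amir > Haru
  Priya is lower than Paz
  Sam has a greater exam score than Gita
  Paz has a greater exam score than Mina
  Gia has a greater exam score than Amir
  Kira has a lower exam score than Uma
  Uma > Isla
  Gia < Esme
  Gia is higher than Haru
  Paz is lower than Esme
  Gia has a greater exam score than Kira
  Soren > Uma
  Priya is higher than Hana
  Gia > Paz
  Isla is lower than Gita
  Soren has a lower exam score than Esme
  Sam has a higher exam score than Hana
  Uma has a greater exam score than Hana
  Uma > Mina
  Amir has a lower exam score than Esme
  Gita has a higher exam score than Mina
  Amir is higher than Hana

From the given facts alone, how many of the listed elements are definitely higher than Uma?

4

The elements the relations force above Uma are Soren, Amir, Gia, Esme — no chain reaches any other.
That is 4.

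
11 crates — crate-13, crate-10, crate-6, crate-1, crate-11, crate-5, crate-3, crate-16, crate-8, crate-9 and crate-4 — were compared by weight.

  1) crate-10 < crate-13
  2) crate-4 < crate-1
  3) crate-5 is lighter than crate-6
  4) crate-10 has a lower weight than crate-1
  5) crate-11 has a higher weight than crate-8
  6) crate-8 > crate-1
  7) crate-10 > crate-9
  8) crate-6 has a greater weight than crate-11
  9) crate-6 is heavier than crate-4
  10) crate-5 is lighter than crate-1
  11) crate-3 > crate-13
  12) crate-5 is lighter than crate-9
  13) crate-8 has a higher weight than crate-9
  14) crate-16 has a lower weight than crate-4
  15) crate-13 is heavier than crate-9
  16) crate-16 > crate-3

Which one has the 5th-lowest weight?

Piecing the relations together gives one ordering: crate-5 < crate-9 < crate-10 < crate-13 < crate-3 < crate-16 < crate-4 < crate-1 < crate-8 < crate-11 < crate-6.
Counting 5 from the smallest end gives crate-3.

crate-3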